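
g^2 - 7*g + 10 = (g - 5)*(g - 2)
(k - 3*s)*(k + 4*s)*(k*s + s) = k^3*s + k^2*s^2 + k^2*s - 12*k*s^3 + k*s^2 - 12*s^3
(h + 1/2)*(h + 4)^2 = h^3 + 17*h^2/2 + 20*h + 8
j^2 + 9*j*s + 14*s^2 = (j + 2*s)*(j + 7*s)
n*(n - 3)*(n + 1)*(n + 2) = n^4 - 7*n^2 - 6*n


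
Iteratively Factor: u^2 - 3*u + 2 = (u - 1)*(u - 2)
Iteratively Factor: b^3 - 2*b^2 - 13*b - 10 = (b + 1)*(b^2 - 3*b - 10) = (b + 1)*(b + 2)*(b - 5)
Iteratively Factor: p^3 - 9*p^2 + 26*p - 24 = (p - 2)*(p^2 - 7*p + 12) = (p - 3)*(p - 2)*(p - 4)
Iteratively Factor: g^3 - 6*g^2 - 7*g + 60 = (g - 4)*(g^2 - 2*g - 15) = (g - 4)*(g + 3)*(g - 5)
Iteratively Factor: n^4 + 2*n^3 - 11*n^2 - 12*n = (n + 1)*(n^3 + n^2 - 12*n) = (n - 3)*(n + 1)*(n^2 + 4*n) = n*(n - 3)*(n + 1)*(n + 4)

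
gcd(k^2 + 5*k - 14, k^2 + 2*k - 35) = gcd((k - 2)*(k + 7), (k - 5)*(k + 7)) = k + 7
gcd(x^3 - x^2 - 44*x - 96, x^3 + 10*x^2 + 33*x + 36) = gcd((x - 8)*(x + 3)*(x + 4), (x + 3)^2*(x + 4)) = x^2 + 7*x + 12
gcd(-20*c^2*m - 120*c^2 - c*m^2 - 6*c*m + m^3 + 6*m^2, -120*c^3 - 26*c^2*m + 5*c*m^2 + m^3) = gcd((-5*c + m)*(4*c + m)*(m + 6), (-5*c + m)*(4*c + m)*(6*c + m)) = 20*c^2 + c*m - m^2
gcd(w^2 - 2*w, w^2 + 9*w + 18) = 1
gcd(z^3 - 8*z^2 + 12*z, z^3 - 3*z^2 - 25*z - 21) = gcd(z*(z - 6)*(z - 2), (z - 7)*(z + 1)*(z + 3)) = 1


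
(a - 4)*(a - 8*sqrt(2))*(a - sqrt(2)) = a^3 - 9*sqrt(2)*a^2 - 4*a^2 + 16*a + 36*sqrt(2)*a - 64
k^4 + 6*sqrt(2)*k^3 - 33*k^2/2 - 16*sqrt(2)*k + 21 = (k - 3*sqrt(2)/2)*(k - sqrt(2)/2)*(k + sqrt(2))*(k + 7*sqrt(2))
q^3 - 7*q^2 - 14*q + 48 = (q - 8)*(q - 2)*(q + 3)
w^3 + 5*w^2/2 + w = w*(w + 1/2)*(w + 2)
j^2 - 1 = (j - 1)*(j + 1)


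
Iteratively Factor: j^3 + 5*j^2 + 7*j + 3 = (j + 1)*(j^2 + 4*j + 3) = (j + 1)^2*(j + 3)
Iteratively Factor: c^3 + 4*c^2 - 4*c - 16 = (c + 4)*(c^2 - 4) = (c + 2)*(c + 4)*(c - 2)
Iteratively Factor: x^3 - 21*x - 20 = (x - 5)*(x^2 + 5*x + 4) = (x - 5)*(x + 4)*(x + 1)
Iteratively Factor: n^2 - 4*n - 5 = (n - 5)*(n + 1)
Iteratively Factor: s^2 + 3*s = (s)*(s + 3)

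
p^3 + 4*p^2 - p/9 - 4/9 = (p - 1/3)*(p + 1/3)*(p + 4)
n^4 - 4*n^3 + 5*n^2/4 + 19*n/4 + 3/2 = (n - 3)*(n - 2)*(n + 1/2)^2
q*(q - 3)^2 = q^3 - 6*q^2 + 9*q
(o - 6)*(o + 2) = o^2 - 4*o - 12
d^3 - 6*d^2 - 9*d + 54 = (d - 6)*(d - 3)*(d + 3)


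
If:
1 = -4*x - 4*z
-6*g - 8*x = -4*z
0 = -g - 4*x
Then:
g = -1/3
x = 1/12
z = -1/3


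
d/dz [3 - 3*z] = -3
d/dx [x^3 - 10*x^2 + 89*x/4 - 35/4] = 3*x^2 - 20*x + 89/4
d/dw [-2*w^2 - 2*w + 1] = -4*w - 2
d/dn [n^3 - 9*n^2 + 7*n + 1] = 3*n^2 - 18*n + 7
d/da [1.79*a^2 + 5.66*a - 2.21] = 3.58*a + 5.66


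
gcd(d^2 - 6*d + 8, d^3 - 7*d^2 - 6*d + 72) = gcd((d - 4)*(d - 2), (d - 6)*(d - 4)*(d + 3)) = d - 4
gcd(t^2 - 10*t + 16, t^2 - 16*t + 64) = t - 8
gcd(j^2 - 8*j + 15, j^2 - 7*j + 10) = j - 5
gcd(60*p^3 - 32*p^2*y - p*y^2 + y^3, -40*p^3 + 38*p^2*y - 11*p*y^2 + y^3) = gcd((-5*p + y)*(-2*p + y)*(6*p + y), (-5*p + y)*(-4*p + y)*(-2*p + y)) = 10*p^2 - 7*p*y + y^2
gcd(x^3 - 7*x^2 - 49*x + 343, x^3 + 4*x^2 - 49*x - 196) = x^2 - 49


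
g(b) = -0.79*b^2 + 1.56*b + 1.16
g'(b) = 1.56 - 1.58*b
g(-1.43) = -2.69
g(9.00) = -48.79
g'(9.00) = -12.66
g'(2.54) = -2.45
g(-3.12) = -11.40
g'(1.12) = -0.21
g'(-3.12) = 6.49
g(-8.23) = -65.19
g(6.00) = -17.92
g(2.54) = 0.03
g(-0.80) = -0.59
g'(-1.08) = 3.27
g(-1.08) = -1.45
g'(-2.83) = 6.03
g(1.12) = 1.92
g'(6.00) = -7.92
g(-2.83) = -9.58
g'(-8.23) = 14.56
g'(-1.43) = 3.82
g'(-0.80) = 2.82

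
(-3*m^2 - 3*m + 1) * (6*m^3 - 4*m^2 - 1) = -18*m^5 - 6*m^4 + 18*m^3 - m^2 + 3*m - 1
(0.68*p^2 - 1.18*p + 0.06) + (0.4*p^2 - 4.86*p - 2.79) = 1.08*p^2 - 6.04*p - 2.73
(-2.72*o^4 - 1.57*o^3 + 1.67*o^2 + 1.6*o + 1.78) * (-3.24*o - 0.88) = 8.8128*o^5 + 7.4804*o^4 - 4.0292*o^3 - 6.6536*o^2 - 7.1752*o - 1.5664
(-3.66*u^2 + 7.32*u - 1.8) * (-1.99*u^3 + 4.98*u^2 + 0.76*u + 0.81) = 7.2834*u^5 - 32.7936*u^4 + 37.254*u^3 - 6.3654*u^2 + 4.5612*u - 1.458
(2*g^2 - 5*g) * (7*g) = 14*g^3 - 35*g^2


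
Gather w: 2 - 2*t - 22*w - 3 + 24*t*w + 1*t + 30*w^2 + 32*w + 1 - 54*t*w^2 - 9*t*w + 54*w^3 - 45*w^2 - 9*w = -t + 54*w^3 + w^2*(-54*t - 15) + w*(15*t + 1)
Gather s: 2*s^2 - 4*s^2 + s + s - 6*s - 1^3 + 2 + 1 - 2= -2*s^2 - 4*s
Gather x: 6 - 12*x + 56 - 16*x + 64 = 126 - 28*x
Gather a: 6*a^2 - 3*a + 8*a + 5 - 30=6*a^2 + 5*a - 25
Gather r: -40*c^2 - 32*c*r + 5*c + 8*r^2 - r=-40*c^2 + 5*c + 8*r^2 + r*(-32*c - 1)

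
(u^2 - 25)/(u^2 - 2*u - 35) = (u - 5)/(u - 7)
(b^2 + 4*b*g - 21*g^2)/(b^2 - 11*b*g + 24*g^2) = (b + 7*g)/(b - 8*g)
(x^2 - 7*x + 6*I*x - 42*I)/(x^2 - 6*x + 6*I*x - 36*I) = (x - 7)/(x - 6)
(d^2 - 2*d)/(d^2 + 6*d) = (d - 2)/(d + 6)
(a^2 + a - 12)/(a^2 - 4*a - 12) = (-a^2 - a + 12)/(-a^2 + 4*a + 12)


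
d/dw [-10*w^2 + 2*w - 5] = 2 - 20*w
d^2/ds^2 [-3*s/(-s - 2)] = -12/(s + 2)^3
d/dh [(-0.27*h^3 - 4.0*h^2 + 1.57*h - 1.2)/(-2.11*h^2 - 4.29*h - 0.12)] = (0.5697*h^4 + 2.3166*h^3 + 20.5699*h^2 - 4.104*h - 5.3364)/(4.4521*h^4 + 18.1038*h^3 + 18.9105*h^2 + 1.0296*h + 0.0144)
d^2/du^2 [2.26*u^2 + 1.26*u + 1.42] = 4.52000000000000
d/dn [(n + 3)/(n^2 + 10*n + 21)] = -1/(n^2 + 14*n + 49)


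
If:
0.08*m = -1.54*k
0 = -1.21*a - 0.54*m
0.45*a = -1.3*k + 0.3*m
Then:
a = 0.00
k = 0.00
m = 0.00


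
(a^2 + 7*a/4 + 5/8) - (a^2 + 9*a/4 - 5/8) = 5/4 - a/2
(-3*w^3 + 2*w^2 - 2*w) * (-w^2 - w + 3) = 3*w^5 + w^4 - 9*w^3 + 8*w^2 - 6*w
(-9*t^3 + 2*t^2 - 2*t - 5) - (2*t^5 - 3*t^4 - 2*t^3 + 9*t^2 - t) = -2*t^5 + 3*t^4 - 7*t^3 - 7*t^2 - t - 5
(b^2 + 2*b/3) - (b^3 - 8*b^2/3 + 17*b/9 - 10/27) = -b^3 + 11*b^2/3 - 11*b/9 + 10/27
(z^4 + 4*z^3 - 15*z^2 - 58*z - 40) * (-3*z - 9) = -3*z^5 - 21*z^4 + 9*z^3 + 309*z^2 + 642*z + 360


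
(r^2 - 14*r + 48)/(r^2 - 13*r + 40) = (r - 6)/(r - 5)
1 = 1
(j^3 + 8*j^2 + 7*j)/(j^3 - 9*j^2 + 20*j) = (j^2 + 8*j + 7)/(j^2 - 9*j + 20)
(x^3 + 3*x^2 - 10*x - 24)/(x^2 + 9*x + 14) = (x^2 + x - 12)/(x + 7)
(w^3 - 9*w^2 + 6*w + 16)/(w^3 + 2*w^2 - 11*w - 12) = (w^2 - 10*w + 16)/(w^2 + w - 12)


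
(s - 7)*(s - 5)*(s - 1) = s^3 - 13*s^2 + 47*s - 35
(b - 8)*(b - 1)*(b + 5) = b^3 - 4*b^2 - 37*b + 40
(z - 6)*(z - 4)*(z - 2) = z^3 - 12*z^2 + 44*z - 48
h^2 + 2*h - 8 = (h - 2)*(h + 4)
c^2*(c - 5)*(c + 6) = c^4 + c^3 - 30*c^2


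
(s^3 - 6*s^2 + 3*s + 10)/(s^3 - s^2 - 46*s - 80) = (-s^3 + 6*s^2 - 3*s - 10)/(-s^3 + s^2 + 46*s + 80)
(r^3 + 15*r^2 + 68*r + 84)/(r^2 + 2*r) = r + 13 + 42/r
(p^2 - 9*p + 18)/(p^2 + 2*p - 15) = (p - 6)/(p + 5)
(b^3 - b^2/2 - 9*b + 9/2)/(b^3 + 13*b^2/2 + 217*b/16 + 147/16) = 8*(2*b^2 - 7*b + 3)/(16*b^2 + 56*b + 49)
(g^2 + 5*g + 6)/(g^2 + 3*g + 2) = (g + 3)/(g + 1)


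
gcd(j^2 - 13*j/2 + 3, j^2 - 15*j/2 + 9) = j - 6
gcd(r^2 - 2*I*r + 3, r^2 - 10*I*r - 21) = r - 3*I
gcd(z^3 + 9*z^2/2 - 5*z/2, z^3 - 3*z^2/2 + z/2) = z^2 - z/2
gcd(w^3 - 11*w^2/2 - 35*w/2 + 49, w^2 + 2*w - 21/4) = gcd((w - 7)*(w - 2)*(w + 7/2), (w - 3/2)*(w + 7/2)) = w + 7/2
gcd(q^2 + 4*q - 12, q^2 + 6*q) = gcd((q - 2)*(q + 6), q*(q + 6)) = q + 6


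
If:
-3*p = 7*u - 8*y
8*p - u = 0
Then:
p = 8*y/59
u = 64*y/59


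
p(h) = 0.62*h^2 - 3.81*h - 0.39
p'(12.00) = 11.07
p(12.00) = 43.17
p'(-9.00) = -14.97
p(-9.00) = 84.12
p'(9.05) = 7.41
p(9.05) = 15.91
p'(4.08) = 1.25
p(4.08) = -5.61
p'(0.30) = -3.44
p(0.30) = -1.48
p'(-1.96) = -6.24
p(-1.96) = 9.46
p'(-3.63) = -8.31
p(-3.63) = 21.61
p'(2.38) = -0.86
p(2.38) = -5.95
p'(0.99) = -2.58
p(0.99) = -3.55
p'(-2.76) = -7.23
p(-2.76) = 14.85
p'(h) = 1.24*h - 3.81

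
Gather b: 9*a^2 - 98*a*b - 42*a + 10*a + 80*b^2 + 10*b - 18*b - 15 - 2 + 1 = 9*a^2 - 32*a + 80*b^2 + b*(-98*a - 8) - 16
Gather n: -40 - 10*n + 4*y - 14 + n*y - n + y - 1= n*(y - 11) + 5*y - 55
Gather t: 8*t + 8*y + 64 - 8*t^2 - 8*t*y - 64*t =-8*t^2 + t*(-8*y - 56) + 8*y + 64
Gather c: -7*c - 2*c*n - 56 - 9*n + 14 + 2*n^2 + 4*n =c*(-2*n - 7) + 2*n^2 - 5*n - 42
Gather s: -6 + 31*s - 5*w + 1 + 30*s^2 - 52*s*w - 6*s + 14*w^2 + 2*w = 30*s^2 + s*(25 - 52*w) + 14*w^2 - 3*w - 5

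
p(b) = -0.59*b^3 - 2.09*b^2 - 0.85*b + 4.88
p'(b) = -1.77*b^2 - 4.18*b - 0.85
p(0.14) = 4.72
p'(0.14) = -1.47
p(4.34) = -86.41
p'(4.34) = -52.33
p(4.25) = -81.77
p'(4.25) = -50.59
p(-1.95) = 2.97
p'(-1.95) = 0.57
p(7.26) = -337.22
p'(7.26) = -124.49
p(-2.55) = 3.24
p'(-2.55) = -1.70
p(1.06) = 0.93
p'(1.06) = -7.27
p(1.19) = -0.09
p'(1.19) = -8.33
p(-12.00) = 733.64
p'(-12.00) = -205.57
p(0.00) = 4.88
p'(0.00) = -0.85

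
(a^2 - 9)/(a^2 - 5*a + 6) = (a + 3)/(a - 2)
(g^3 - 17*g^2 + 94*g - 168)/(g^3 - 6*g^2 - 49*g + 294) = (g - 4)/(g + 7)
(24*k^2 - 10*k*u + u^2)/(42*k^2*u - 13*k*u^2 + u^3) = (-4*k + u)/(u*(-7*k + u))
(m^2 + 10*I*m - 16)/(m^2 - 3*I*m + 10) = (m + 8*I)/(m - 5*I)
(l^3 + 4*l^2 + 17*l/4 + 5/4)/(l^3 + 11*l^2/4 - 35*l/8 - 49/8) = 2*(4*l^2 + 12*l + 5)/(8*l^2 + 14*l - 49)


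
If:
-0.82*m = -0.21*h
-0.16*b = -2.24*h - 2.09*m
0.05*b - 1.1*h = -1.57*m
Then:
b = 0.00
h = 0.00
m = 0.00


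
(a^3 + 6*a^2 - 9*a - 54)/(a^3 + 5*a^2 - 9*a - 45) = (a + 6)/(a + 5)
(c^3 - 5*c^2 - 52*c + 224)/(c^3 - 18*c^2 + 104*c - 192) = (c + 7)/(c - 6)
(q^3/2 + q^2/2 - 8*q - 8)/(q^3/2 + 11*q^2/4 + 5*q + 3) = 2*(q^3 + q^2 - 16*q - 16)/(2*q^3 + 11*q^2 + 20*q + 12)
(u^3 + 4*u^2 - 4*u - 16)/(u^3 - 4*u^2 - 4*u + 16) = (u + 4)/(u - 4)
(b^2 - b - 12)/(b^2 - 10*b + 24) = (b + 3)/(b - 6)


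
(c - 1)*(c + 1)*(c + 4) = c^3 + 4*c^2 - c - 4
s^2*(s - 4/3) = s^3 - 4*s^2/3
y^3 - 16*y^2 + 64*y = y*(y - 8)^2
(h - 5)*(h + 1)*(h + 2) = h^3 - 2*h^2 - 13*h - 10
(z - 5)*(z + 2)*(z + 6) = z^3 + 3*z^2 - 28*z - 60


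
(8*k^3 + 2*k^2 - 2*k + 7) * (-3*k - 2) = -24*k^4 - 22*k^3 + 2*k^2 - 17*k - 14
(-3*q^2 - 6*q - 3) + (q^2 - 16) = -2*q^2 - 6*q - 19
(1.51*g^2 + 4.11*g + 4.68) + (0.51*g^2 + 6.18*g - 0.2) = 2.02*g^2 + 10.29*g + 4.48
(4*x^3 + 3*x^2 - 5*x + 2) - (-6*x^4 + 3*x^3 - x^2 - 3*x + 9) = 6*x^4 + x^3 + 4*x^2 - 2*x - 7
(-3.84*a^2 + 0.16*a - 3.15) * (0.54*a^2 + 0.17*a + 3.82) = -2.0736*a^4 - 0.5664*a^3 - 16.3426*a^2 + 0.0757*a - 12.033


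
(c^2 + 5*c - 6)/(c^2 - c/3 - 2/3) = 3*(c + 6)/(3*c + 2)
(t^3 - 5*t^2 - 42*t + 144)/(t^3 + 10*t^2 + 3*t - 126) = (t - 8)/(t + 7)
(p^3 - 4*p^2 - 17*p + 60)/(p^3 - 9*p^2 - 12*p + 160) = (p - 3)/(p - 8)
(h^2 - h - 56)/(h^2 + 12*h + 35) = (h - 8)/(h + 5)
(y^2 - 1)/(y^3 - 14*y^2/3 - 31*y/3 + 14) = 3*(y + 1)/(3*y^2 - 11*y - 42)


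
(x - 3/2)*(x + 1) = x^2 - x/2 - 3/2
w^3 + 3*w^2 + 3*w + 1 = (w + 1)^3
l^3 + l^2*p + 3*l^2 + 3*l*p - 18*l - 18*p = (l - 3)*(l + 6)*(l + p)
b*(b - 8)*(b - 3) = b^3 - 11*b^2 + 24*b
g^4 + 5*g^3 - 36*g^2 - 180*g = g*(g - 6)*(g + 5)*(g + 6)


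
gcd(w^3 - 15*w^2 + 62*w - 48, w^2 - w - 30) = w - 6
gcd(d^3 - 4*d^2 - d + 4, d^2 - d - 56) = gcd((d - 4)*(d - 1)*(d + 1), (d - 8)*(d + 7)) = 1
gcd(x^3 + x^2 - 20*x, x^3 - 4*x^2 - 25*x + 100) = x^2 + x - 20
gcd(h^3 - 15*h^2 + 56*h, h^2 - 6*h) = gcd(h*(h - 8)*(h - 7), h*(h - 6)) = h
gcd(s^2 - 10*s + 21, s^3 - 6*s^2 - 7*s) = s - 7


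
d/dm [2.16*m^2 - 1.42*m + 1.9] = 4.32*m - 1.42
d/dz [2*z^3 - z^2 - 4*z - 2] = 6*z^2 - 2*z - 4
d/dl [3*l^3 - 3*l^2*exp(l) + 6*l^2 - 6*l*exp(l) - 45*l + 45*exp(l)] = -3*l^2*exp(l) + 9*l^2 - 12*l*exp(l) + 12*l + 39*exp(l) - 45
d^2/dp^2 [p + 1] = 0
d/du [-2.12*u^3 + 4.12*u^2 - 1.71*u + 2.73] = -6.36*u^2 + 8.24*u - 1.71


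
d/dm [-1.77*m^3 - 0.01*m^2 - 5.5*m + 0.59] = -5.31*m^2 - 0.02*m - 5.5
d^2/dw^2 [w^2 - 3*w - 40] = 2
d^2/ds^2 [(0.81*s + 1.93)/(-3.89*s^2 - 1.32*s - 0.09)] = (-(0.81*s + 1.93)*(7.78*s + 1.32)*(15.56*s + 2.64) + (18.9054*s + 17.1538)*(3.89*s^2 + 1.32*s + 0.09))/(3.89*s^2 + 1.32*s + 0.09)^3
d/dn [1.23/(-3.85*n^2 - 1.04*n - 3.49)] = (9.471*n + 1.2792)/(3.85*n^2 + 1.04*n + 3.49)^2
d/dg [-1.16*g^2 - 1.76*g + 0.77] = -2.32*g - 1.76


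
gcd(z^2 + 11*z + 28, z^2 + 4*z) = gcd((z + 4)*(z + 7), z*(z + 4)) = z + 4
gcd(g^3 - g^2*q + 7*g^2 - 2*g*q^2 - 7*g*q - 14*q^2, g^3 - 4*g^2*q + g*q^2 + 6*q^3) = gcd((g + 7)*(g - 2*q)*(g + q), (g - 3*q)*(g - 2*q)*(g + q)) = -g^2 + g*q + 2*q^2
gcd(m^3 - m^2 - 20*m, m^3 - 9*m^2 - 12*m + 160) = m^2 - m - 20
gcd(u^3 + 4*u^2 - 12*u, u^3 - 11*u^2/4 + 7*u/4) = u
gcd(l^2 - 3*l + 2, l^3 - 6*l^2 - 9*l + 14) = l - 1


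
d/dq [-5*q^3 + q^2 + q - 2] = -15*q^2 + 2*q + 1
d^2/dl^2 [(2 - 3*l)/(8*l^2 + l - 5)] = 2*(-(3*l - 2)*(16*l + 1)^2 + (72*l - 13)*(8*l^2 + l - 5))/(8*l^2 + l - 5)^3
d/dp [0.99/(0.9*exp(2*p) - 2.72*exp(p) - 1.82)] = (2.6928 - 1.782*exp(p))*exp(p)/(-0.9*exp(2*p) + 2.72*exp(p) + 1.82)^2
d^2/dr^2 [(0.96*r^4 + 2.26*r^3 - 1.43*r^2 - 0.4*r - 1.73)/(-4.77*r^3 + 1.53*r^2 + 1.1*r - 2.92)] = (1.13686837721616e-13*r^7 + 17.5171139999999*r^6 + 53.991144*r^5 + 896.356008*r^4 - 455.927468*r^3 - 113.359038*r^2 - 232.002996*r + 46.5996)/(108.531333*r^9 - 104.435811*r^8 - 41.586291*r^7 + 243.901287*r^6 - 118.272582*r^5 - 76.975056*r^4 + 150.167944*r^3 - 28.536576*r^2 - 28.13712*r + 24.897088)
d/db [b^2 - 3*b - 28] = 2*b - 3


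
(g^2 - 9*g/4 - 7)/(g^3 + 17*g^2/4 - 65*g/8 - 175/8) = 2*(g - 4)/(2*g^2 + 5*g - 25)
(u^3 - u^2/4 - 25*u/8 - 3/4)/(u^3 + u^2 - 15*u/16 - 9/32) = 4*(u - 2)/(4*u - 3)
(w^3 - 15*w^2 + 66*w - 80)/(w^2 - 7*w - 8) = (w^2 - 7*w + 10)/(w + 1)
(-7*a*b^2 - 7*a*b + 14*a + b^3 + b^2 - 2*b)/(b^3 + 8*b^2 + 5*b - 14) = (-7*a + b)/(b + 7)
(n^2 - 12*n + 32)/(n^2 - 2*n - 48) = (n - 4)/(n + 6)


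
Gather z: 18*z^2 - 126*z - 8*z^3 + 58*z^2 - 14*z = -8*z^3 + 76*z^2 - 140*z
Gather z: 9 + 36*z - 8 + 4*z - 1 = 40*z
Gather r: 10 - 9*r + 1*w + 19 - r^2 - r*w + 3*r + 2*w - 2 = -r^2 + r*(-w - 6) + 3*w + 27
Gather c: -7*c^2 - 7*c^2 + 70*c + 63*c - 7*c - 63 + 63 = -14*c^2 + 126*c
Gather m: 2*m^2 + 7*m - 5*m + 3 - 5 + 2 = 2*m^2 + 2*m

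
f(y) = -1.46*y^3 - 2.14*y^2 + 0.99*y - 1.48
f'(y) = -4.38*y^2 - 4.28*y + 0.99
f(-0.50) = -2.33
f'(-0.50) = 2.04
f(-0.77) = -2.84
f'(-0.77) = 1.69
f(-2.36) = 3.46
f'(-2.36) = -13.30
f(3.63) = -95.92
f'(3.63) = -72.26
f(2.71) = -43.57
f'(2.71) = -42.78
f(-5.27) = 147.56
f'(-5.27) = -98.10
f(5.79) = -350.88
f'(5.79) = -170.63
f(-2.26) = 2.21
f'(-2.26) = -11.71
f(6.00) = -387.94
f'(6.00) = -182.37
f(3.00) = -57.19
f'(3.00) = -51.27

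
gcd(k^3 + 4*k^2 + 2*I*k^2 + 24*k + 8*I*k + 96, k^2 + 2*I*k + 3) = 1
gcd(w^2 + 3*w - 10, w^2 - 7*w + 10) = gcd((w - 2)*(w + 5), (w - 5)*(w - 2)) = w - 2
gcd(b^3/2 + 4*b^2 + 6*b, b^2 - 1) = 1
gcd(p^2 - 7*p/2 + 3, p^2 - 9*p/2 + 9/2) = p - 3/2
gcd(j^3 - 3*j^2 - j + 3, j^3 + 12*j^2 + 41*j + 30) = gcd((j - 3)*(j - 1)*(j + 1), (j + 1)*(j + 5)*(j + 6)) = j + 1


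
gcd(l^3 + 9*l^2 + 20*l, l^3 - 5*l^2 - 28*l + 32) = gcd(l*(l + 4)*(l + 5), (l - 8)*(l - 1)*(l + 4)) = l + 4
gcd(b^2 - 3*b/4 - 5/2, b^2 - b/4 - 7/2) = b - 2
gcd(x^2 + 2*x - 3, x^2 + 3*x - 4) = x - 1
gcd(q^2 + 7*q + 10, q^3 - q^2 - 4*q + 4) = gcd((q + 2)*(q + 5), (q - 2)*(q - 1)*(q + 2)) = q + 2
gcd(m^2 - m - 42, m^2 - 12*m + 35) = m - 7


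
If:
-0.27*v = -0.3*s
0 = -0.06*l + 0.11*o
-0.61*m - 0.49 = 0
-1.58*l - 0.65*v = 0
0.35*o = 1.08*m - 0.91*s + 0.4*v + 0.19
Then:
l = 0.82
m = -0.80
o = 0.45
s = -1.79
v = -1.99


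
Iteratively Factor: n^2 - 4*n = (n - 4)*(n)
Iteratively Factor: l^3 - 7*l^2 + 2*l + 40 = (l - 4)*(l^2 - 3*l - 10) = (l - 4)*(l + 2)*(l - 5)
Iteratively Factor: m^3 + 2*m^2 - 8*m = (m)*(m^2 + 2*m - 8) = m*(m + 4)*(m - 2)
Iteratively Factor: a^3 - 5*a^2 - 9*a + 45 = (a - 5)*(a^2 - 9) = (a - 5)*(a - 3)*(a + 3)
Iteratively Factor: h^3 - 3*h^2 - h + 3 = (h - 3)*(h^2 - 1) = (h - 3)*(h - 1)*(h + 1)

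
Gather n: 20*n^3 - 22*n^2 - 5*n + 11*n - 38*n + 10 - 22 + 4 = 20*n^3 - 22*n^2 - 32*n - 8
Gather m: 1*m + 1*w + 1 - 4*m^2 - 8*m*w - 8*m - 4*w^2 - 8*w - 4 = -4*m^2 + m*(-8*w - 7) - 4*w^2 - 7*w - 3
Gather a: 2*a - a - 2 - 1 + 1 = a - 2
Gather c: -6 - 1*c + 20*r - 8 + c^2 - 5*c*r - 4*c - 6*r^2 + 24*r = c^2 + c*(-5*r - 5) - 6*r^2 + 44*r - 14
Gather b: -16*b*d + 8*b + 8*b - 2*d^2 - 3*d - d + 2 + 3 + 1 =b*(16 - 16*d) - 2*d^2 - 4*d + 6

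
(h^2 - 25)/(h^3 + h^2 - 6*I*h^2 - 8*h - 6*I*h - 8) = (h^2 - 25)/(h^3 + h^2*(1 - 6*I) + h*(-8 - 6*I) - 8)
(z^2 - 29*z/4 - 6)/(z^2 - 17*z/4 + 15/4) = (4*z^2 - 29*z - 24)/(4*z^2 - 17*z + 15)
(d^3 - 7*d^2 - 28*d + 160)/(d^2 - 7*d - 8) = (d^2 + d - 20)/(d + 1)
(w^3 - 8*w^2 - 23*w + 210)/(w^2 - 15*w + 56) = (w^2 - w - 30)/(w - 8)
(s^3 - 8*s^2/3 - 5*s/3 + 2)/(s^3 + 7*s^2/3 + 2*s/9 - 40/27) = 9*(s^2 - 2*s - 3)/(9*s^2 + 27*s + 20)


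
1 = 1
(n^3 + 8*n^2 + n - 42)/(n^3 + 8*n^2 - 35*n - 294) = (n^2 + n - 6)/(n^2 + n - 42)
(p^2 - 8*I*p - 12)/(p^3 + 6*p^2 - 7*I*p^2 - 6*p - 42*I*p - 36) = (p - 2*I)/(p^2 + p*(6 - I) - 6*I)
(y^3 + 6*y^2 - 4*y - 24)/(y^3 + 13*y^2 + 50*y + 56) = (y^2 + 4*y - 12)/(y^2 + 11*y + 28)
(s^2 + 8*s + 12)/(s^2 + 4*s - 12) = (s + 2)/(s - 2)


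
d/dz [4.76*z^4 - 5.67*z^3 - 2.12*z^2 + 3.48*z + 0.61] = 19.04*z^3 - 17.01*z^2 - 4.24*z + 3.48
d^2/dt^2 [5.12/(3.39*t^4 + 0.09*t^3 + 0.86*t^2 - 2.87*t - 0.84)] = (-(208.2816*t^2 + 2.7648*t + 8.8064)*(3.39*t^4 + 0.09*t^3 + 0.86*t^2 - 2.87*t - 0.84) + 5.12*(13.56*t^3 + 0.27*t^2 + 1.72*t - 2.87)*(27.12*t^3 + 0.54*t^2 + 3.44*t - 5.74))/(3.39*t^4 + 0.09*t^3 + 0.86*t^2 - 2.87*t - 0.84)^3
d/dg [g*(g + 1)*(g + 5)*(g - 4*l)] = 4*g^3 - 12*g^2*l + 18*g^2 - 48*g*l + 10*g - 20*l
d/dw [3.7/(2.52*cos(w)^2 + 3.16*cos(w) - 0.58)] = (18.648*cos(w) + 11.692)*sin(w)/(2.52*cos(w)^2 + 3.16*cos(w) - 0.58)^2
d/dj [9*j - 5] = 9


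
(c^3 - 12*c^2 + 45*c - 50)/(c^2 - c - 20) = (c^2 - 7*c + 10)/(c + 4)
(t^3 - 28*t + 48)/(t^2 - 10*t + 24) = (t^2 + 4*t - 12)/(t - 6)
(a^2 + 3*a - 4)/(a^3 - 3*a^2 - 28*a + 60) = (a^2 + 3*a - 4)/(a^3 - 3*a^2 - 28*a + 60)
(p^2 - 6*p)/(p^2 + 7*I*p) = (p - 6)/(p + 7*I)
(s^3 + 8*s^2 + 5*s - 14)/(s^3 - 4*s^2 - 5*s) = (-s^3 - 8*s^2 - 5*s + 14)/(s*(-s^2 + 4*s + 5))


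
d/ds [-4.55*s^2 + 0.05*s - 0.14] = 0.05 - 9.1*s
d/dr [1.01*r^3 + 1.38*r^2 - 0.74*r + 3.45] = 3.03*r^2 + 2.76*r - 0.74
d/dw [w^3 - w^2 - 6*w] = 3*w^2 - 2*w - 6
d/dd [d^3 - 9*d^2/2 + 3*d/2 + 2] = 3*d^2 - 9*d + 3/2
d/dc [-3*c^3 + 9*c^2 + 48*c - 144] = -9*c^2 + 18*c + 48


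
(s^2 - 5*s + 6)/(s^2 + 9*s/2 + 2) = 2*(s^2 - 5*s + 6)/(2*s^2 + 9*s + 4)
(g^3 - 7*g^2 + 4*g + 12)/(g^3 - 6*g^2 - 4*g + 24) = (g + 1)/(g + 2)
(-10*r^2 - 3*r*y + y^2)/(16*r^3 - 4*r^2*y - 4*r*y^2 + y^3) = (-5*r + y)/(8*r^2 - 6*r*y + y^2)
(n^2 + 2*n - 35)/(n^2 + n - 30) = (n + 7)/(n + 6)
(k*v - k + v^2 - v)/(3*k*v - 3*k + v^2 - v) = (k + v)/(3*k + v)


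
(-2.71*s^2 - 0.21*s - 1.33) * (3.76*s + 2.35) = -10.1896*s^3 - 7.1581*s^2 - 5.4943*s - 3.1255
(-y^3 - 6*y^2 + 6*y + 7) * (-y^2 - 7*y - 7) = y^5 + 13*y^4 + 43*y^3 - 7*y^2 - 91*y - 49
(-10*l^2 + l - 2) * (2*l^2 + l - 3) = -20*l^4 - 8*l^3 + 27*l^2 - 5*l + 6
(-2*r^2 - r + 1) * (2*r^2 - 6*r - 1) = -4*r^4 + 10*r^3 + 10*r^2 - 5*r - 1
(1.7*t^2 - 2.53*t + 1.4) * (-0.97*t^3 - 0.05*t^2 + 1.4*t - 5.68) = -1.649*t^5 + 2.3691*t^4 + 1.1485*t^3 - 13.268*t^2 + 16.3304*t - 7.952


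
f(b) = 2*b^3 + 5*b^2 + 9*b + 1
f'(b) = 6*b^2 + 10*b + 9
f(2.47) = 83.87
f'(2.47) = 70.31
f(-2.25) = -16.72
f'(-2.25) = 16.88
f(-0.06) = 0.48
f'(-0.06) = 8.42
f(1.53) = 33.64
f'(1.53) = 38.35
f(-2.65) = -24.96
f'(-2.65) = 24.64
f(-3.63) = -61.45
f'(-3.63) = 51.76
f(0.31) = 4.33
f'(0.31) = 12.68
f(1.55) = 34.41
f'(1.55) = 38.92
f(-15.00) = -5759.00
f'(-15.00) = 1209.00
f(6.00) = 667.00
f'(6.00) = 285.00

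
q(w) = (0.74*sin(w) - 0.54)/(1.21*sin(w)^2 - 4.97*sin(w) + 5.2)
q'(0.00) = 0.04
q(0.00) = -0.10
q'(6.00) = 0.02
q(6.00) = -0.11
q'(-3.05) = -0.03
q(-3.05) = -0.11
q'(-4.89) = 0.13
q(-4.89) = 0.13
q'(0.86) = 0.24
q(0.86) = 0.01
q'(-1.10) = -0.00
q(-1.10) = -0.11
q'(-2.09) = 0.00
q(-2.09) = -0.11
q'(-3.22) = -0.05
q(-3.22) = -0.10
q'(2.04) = -0.24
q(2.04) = 0.07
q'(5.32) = -0.00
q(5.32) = -0.11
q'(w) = (-2.42*sin(w)*cos(w) + 4.97*cos(w))*(0.74*sin(w) - 0.54)/(1.21*sin(w)^2 - 4.97*sin(w) + 5.2)^2 + 0.74*cos(w)/(1.21*sin(w)^2 - 4.97*sin(w) + 5.2)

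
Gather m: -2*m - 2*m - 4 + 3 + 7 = 6 - 4*m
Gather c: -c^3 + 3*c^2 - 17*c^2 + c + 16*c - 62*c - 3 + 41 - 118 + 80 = -c^3 - 14*c^2 - 45*c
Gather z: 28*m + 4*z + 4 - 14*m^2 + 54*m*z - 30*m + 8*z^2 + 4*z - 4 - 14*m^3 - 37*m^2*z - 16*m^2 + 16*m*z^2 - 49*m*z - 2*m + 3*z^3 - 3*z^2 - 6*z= -14*m^3 - 30*m^2 - 4*m + 3*z^3 + z^2*(16*m + 5) + z*(-37*m^2 + 5*m + 2)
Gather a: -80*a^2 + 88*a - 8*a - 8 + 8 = -80*a^2 + 80*a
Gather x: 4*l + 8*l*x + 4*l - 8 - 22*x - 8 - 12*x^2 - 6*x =8*l - 12*x^2 + x*(8*l - 28) - 16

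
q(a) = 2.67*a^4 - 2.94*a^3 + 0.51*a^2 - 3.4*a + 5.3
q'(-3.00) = -374.20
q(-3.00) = 315.74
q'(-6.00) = -2633.92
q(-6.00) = 4139.42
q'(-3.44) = -546.04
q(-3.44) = 516.60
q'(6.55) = 2626.08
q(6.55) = 4093.20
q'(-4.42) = -1102.45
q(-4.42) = 1303.22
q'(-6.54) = -3374.79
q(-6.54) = 5756.27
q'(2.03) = 51.67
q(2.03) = 21.25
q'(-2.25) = -172.00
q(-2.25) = 117.45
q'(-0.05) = -3.47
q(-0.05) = 5.47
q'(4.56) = 830.52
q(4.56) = 876.07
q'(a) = 10.68*a^3 - 8.82*a^2 + 1.02*a - 3.4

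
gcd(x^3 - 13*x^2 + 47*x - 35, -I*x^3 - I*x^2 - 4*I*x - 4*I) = 1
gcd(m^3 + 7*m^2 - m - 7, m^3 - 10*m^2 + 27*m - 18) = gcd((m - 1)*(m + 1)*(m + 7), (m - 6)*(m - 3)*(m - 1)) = m - 1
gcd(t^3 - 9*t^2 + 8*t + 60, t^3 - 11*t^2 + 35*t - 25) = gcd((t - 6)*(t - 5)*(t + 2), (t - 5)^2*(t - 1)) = t - 5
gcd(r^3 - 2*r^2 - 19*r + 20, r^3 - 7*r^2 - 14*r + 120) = r^2 - r - 20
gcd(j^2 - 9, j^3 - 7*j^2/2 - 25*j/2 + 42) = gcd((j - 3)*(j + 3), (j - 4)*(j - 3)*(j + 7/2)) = j - 3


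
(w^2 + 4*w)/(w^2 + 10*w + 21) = w*(w + 4)/(w^2 + 10*w + 21)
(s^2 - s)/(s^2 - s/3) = 3*(s - 1)/(3*s - 1)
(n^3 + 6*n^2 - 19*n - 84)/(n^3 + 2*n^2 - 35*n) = (n^2 - n - 12)/(n*(n - 5))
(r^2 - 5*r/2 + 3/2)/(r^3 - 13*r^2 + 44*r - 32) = (r - 3/2)/(r^2 - 12*r + 32)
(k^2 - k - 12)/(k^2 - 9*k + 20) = (k + 3)/(k - 5)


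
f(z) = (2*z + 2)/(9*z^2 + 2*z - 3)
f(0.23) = -1.19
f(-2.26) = -0.07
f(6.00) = 0.04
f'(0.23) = -4.51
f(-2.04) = -0.07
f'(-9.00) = 0.00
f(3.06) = 0.09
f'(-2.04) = -0.01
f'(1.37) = -0.34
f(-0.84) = 0.19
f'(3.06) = -0.04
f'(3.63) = -0.03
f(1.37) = 0.28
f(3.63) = 0.08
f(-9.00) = -0.02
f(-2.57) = -0.06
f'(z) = (-18*z - 2)*(2*z + 2)/(9*z^2 + 2*z - 3)^2 + 2/(9*z^2 + 2*z - 3)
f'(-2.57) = -0.01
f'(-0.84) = 2.70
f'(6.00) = -0.00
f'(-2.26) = -0.01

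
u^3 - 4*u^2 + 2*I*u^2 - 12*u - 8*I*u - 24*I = (u - 6)*(u + 2)*(u + 2*I)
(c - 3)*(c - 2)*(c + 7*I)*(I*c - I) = I*c^4 - 7*c^3 - 6*I*c^3 + 42*c^2 + 11*I*c^2 - 77*c - 6*I*c + 42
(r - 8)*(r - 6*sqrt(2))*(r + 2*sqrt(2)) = r^3 - 8*r^2 - 4*sqrt(2)*r^2 - 24*r + 32*sqrt(2)*r + 192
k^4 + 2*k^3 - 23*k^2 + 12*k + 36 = (k - 3)*(k - 2)*(k + 1)*(k + 6)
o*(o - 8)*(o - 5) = o^3 - 13*o^2 + 40*o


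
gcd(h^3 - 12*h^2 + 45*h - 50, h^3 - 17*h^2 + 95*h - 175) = h^2 - 10*h + 25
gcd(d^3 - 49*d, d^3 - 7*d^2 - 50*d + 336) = d + 7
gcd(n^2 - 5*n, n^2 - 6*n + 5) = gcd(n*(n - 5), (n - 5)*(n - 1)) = n - 5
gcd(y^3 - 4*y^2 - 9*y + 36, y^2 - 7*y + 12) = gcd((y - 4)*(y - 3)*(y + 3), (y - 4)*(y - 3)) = y^2 - 7*y + 12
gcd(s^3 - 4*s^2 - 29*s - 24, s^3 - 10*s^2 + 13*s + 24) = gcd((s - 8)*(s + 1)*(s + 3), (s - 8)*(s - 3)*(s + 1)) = s^2 - 7*s - 8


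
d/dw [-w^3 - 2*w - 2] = -3*w^2 - 2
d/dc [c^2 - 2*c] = 2*c - 2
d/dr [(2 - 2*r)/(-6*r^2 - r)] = 2*(-6*r^2 + 12*r + 1)/(r^2*(36*r^2 + 12*r + 1))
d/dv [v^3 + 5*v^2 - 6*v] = 3*v^2 + 10*v - 6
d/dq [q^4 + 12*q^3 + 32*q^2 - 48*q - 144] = 4*q^3 + 36*q^2 + 64*q - 48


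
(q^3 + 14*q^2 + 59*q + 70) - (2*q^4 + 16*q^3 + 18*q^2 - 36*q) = -2*q^4 - 15*q^3 - 4*q^2 + 95*q + 70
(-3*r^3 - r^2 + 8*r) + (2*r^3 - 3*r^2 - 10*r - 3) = -r^3 - 4*r^2 - 2*r - 3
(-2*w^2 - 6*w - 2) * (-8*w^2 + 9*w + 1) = 16*w^4 + 30*w^3 - 40*w^2 - 24*w - 2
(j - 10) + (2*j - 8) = 3*j - 18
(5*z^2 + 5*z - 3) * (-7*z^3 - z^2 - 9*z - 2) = -35*z^5 - 40*z^4 - 29*z^3 - 52*z^2 + 17*z + 6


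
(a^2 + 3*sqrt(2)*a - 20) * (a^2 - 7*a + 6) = a^4 - 7*a^3 + 3*sqrt(2)*a^3 - 21*sqrt(2)*a^2 - 14*a^2 + 18*sqrt(2)*a + 140*a - 120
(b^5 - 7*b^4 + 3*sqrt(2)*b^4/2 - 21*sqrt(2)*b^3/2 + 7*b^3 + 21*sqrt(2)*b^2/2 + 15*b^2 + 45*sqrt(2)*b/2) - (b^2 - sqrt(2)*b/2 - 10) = b^5 - 7*b^4 + 3*sqrt(2)*b^4/2 - 21*sqrt(2)*b^3/2 + 7*b^3 + 14*b^2 + 21*sqrt(2)*b^2/2 + 23*sqrt(2)*b + 10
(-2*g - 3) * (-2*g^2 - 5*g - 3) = 4*g^3 + 16*g^2 + 21*g + 9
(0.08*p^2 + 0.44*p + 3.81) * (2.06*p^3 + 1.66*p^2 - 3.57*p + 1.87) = 0.1648*p^5 + 1.0392*p^4 + 8.2934*p^3 + 4.9034*p^2 - 12.7789*p + 7.1247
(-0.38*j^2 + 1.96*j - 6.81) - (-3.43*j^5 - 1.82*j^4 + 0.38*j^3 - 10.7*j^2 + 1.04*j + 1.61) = 3.43*j^5 + 1.82*j^4 - 0.38*j^3 + 10.32*j^2 + 0.92*j - 8.42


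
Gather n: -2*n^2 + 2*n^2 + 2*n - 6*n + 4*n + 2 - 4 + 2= 0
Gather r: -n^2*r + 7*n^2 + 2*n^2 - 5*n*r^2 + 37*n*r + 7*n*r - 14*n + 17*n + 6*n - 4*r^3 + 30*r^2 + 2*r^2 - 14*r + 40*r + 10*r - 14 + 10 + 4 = 9*n^2 + 9*n - 4*r^3 + r^2*(32 - 5*n) + r*(-n^2 + 44*n + 36)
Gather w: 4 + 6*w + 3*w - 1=9*w + 3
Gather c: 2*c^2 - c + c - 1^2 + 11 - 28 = 2*c^2 - 18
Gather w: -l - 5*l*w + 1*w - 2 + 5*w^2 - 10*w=-l + 5*w^2 + w*(-5*l - 9) - 2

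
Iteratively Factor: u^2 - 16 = (u - 4)*(u + 4)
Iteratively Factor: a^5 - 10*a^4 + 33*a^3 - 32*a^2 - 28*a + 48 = (a - 2)*(a^4 - 8*a^3 + 17*a^2 + 2*a - 24) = (a - 2)*(a + 1)*(a^3 - 9*a^2 + 26*a - 24) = (a - 3)*(a - 2)*(a + 1)*(a^2 - 6*a + 8) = (a - 3)*(a - 2)^2*(a + 1)*(a - 4)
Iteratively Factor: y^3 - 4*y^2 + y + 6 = (y - 3)*(y^2 - y - 2) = (y - 3)*(y - 2)*(y + 1)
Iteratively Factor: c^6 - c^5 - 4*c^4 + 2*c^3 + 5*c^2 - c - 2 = (c - 2)*(c^5 + c^4 - 2*c^3 - 2*c^2 + c + 1) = (c - 2)*(c - 1)*(c^4 + 2*c^3 - 2*c - 1) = (c - 2)*(c - 1)*(c + 1)*(c^3 + c^2 - c - 1) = (c - 2)*(c - 1)*(c + 1)^2*(c^2 - 1) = (c - 2)*(c - 1)*(c + 1)^3*(c - 1)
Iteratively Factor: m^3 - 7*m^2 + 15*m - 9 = (m - 3)*(m^2 - 4*m + 3) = (m - 3)*(m - 1)*(m - 3)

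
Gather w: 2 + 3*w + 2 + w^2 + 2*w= w^2 + 5*w + 4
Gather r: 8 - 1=7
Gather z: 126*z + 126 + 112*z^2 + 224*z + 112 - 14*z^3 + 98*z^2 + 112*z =-14*z^3 + 210*z^2 + 462*z + 238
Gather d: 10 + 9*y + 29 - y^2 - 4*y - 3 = -y^2 + 5*y + 36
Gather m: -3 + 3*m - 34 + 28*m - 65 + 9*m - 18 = 40*m - 120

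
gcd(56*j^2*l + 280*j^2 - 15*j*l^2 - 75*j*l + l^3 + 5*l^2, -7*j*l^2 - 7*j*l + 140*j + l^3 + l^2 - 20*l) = 7*j*l + 35*j - l^2 - 5*l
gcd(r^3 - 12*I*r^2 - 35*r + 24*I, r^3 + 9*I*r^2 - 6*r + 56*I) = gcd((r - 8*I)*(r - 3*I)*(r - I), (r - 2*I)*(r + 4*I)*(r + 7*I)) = 1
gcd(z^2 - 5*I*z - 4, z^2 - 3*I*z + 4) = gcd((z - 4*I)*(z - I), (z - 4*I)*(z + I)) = z - 4*I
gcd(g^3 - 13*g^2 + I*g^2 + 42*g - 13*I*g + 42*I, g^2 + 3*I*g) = 1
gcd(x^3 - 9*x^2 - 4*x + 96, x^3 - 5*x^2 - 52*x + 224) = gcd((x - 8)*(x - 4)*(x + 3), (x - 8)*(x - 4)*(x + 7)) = x^2 - 12*x + 32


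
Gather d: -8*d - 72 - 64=-8*d - 136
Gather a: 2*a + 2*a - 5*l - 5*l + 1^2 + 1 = 4*a - 10*l + 2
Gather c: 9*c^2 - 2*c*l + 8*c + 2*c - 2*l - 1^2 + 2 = 9*c^2 + c*(10 - 2*l) - 2*l + 1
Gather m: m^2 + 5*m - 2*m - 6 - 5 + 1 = m^2 + 3*m - 10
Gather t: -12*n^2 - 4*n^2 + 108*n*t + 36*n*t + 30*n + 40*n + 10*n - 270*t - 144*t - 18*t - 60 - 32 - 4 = -16*n^2 + 80*n + t*(144*n - 432) - 96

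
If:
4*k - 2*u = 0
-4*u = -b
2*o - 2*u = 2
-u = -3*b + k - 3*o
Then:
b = -8/9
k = -1/9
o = 7/9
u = -2/9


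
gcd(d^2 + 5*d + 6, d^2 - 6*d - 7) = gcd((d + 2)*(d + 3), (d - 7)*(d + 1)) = 1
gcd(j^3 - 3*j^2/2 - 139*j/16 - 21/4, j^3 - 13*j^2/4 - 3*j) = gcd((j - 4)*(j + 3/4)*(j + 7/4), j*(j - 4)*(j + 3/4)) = j^2 - 13*j/4 - 3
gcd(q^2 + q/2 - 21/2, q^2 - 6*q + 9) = q - 3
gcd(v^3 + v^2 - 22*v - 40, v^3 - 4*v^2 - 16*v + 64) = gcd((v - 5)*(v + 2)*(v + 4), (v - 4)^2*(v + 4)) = v + 4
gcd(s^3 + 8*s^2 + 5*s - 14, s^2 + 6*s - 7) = s^2 + 6*s - 7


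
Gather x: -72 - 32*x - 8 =-32*x - 80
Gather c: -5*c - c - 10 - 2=-6*c - 12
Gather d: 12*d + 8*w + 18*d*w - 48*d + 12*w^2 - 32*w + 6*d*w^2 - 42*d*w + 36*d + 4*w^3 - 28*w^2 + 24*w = d*(6*w^2 - 24*w) + 4*w^3 - 16*w^2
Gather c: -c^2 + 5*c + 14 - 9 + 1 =-c^2 + 5*c + 6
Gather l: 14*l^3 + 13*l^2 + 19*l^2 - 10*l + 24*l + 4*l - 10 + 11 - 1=14*l^3 + 32*l^2 + 18*l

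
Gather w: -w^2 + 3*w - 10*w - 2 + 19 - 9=-w^2 - 7*w + 8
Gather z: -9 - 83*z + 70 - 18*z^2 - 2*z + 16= -18*z^2 - 85*z + 77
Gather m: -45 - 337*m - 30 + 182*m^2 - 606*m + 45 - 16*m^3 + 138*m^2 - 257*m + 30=-16*m^3 + 320*m^2 - 1200*m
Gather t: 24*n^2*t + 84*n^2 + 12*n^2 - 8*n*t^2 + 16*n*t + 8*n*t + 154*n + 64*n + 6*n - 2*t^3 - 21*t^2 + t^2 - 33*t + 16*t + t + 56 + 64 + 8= 96*n^2 + 224*n - 2*t^3 + t^2*(-8*n - 20) + t*(24*n^2 + 24*n - 16) + 128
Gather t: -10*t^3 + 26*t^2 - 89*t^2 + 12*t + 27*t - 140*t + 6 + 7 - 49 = -10*t^3 - 63*t^2 - 101*t - 36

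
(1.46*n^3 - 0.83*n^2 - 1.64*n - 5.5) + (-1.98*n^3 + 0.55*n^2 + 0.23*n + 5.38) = -0.52*n^3 - 0.28*n^2 - 1.41*n - 0.12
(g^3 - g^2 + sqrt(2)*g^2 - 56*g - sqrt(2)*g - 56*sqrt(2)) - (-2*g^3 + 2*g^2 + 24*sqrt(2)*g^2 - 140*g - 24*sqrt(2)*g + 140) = 3*g^3 - 23*sqrt(2)*g^2 - 3*g^2 + 23*sqrt(2)*g + 84*g - 140 - 56*sqrt(2)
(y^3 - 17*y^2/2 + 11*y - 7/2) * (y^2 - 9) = y^5 - 17*y^4/2 + 2*y^3 + 73*y^2 - 99*y + 63/2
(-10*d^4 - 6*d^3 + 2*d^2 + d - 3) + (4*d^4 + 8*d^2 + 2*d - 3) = -6*d^4 - 6*d^3 + 10*d^2 + 3*d - 6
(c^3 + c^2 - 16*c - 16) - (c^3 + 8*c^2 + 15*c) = -7*c^2 - 31*c - 16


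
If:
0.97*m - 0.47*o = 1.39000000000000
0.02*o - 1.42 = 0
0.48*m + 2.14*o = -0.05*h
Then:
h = -3382.82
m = 35.84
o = 71.00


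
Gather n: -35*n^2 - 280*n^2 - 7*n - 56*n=-315*n^2 - 63*n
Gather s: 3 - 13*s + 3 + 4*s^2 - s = 4*s^2 - 14*s + 6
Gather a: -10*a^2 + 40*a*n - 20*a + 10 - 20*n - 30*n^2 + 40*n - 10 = -10*a^2 + a*(40*n - 20) - 30*n^2 + 20*n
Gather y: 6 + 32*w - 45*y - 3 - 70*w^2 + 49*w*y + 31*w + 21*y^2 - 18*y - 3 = -70*w^2 + 63*w + 21*y^2 + y*(49*w - 63)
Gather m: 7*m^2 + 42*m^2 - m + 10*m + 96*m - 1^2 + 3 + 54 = 49*m^2 + 105*m + 56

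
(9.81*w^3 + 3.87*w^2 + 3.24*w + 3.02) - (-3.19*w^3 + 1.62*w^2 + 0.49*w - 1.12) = 13.0*w^3 + 2.25*w^2 + 2.75*w + 4.14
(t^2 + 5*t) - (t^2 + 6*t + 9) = -t - 9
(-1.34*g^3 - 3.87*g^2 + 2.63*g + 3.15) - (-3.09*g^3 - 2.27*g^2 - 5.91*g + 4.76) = 1.75*g^3 - 1.6*g^2 + 8.54*g - 1.61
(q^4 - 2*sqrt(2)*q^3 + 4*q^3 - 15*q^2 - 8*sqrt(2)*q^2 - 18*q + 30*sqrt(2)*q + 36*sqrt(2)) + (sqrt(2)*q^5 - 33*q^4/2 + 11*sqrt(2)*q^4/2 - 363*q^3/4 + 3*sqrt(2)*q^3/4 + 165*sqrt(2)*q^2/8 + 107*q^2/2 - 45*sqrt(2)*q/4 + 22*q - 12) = sqrt(2)*q^5 - 31*q^4/2 + 11*sqrt(2)*q^4/2 - 347*q^3/4 - 5*sqrt(2)*q^3/4 + 101*sqrt(2)*q^2/8 + 77*q^2/2 + 4*q + 75*sqrt(2)*q/4 - 12 + 36*sqrt(2)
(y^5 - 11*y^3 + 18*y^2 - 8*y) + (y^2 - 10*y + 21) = y^5 - 11*y^3 + 19*y^2 - 18*y + 21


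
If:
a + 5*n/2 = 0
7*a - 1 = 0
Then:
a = 1/7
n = -2/35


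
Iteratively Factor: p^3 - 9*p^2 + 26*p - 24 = (p - 3)*(p^2 - 6*p + 8) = (p - 4)*(p - 3)*(p - 2)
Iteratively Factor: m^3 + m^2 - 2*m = (m - 1)*(m^2 + 2*m) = (m - 1)*(m + 2)*(m)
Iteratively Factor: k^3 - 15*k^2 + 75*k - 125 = (k - 5)*(k^2 - 10*k + 25) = (k - 5)^2*(k - 5)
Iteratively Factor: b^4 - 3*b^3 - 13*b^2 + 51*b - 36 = (b - 3)*(b^3 - 13*b + 12) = (b - 3)*(b - 1)*(b^2 + b - 12) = (b - 3)*(b - 1)*(b + 4)*(b - 3)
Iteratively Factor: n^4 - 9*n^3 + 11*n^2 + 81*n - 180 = (n + 3)*(n^3 - 12*n^2 + 47*n - 60) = (n - 4)*(n + 3)*(n^2 - 8*n + 15) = (n - 4)*(n - 3)*(n + 3)*(n - 5)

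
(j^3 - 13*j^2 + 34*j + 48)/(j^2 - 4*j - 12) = (j^2 - 7*j - 8)/(j + 2)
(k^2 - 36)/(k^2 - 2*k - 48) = (k - 6)/(k - 8)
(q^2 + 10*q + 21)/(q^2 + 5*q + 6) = (q + 7)/(q + 2)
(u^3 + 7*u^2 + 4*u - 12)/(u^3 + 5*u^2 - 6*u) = (u + 2)/u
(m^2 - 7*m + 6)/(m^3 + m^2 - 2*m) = (m - 6)/(m*(m + 2))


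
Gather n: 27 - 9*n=27 - 9*n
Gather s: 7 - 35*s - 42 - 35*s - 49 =-70*s - 84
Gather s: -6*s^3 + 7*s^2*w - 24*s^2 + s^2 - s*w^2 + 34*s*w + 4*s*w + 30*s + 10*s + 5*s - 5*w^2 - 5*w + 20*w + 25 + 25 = -6*s^3 + s^2*(7*w - 23) + s*(-w^2 + 38*w + 45) - 5*w^2 + 15*w + 50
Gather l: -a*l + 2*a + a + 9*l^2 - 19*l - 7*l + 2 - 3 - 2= 3*a + 9*l^2 + l*(-a - 26) - 3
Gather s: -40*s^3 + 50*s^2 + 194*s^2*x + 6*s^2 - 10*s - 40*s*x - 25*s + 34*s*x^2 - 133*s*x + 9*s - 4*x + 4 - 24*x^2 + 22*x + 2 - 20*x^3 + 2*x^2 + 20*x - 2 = -40*s^3 + s^2*(194*x + 56) + s*(34*x^2 - 173*x - 26) - 20*x^3 - 22*x^2 + 38*x + 4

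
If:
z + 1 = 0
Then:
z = -1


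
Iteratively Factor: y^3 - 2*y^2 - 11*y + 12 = (y + 3)*(y^2 - 5*y + 4) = (y - 1)*(y + 3)*(y - 4)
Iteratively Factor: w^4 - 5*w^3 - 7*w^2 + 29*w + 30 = (w - 3)*(w^3 - 2*w^2 - 13*w - 10) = (w - 3)*(w + 1)*(w^2 - 3*w - 10) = (w - 5)*(w - 3)*(w + 1)*(w + 2)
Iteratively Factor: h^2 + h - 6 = (h + 3)*(h - 2)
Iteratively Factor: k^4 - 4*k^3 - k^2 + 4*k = (k + 1)*(k^3 - 5*k^2 + 4*k) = (k - 1)*(k + 1)*(k^2 - 4*k) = (k - 4)*(k - 1)*(k + 1)*(k)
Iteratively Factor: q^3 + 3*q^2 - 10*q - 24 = (q - 3)*(q^2 + 6*q + 8) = (q - 3)*(q + 2)*(q + 4)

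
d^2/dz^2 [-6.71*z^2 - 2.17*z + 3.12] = -13.4200000000000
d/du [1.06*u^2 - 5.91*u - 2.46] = 2.12*u - 5.91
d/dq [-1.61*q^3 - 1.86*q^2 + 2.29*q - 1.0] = -4.83*q^2 - 3.72*q + 2.29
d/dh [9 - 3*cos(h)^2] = 3*sin(2*h)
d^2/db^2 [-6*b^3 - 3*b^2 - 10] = -36*b - 6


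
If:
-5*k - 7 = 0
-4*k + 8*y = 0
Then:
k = -7/5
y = -7/10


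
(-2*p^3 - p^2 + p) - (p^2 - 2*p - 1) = -2*p^3 - 2*p^2 + 3*p + 1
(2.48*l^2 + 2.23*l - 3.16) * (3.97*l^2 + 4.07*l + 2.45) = 9.8456*l^4 + 18.9467*l^3 + 2.6069*l^2 - 7.3977*l - 7.742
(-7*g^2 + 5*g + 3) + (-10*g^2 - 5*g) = 3 - 17*g^2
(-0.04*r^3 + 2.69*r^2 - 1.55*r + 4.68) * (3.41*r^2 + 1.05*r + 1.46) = -0.1364*r^5 + 9.1309*r^4 - 2.5194*r^3 + 18.2587*r^2 + 2.651*r + 6.8328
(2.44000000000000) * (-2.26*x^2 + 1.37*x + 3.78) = -5.5144*x^2 + 3.3428*x + 9.2232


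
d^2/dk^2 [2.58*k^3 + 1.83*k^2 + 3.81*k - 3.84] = 15.48*k + 3.66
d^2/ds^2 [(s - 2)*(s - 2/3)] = 2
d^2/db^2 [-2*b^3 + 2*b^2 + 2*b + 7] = 4 - 12*b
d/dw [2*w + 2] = 2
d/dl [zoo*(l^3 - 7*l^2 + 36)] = zoo*l*(l + 1)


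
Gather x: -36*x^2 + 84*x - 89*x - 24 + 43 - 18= -36*x^2 - 5*x + 1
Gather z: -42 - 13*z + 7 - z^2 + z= -z^2 - 12*z - 35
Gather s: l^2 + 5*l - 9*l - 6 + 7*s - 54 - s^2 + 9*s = l^2 - 4*l - s^2 + 16*s - 60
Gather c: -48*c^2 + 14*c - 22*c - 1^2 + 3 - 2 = -48*c^2 - 8*c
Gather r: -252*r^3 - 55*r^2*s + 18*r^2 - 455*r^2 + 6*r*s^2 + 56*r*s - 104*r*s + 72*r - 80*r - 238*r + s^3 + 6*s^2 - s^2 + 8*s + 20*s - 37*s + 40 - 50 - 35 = -252*r^3 + r^2*(-55*s - 437) + r*(6*s^2 - 48*s - 246) + s^3 + 5*s^2 - 9*s - 45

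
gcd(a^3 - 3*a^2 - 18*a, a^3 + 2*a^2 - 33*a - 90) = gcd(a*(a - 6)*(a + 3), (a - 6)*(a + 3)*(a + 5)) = a^2 - 3*a - 18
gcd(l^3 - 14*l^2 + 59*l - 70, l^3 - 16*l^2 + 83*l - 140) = l^2 - 12*l + 35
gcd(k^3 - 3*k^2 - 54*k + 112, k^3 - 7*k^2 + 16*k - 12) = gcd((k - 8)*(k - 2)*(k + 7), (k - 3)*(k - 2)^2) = k - 2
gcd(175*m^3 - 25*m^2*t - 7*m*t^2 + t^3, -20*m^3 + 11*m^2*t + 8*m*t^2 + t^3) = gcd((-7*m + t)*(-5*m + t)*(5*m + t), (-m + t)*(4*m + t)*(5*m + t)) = 5*m + t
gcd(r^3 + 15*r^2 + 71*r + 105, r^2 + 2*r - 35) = r + 7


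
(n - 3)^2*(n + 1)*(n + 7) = n^4 + 2*n^3 - 32*n^2 + 30*n + 63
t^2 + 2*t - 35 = (t - 5)*(t + 7)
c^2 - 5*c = c*(c - 5)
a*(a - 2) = a^2 - 2*a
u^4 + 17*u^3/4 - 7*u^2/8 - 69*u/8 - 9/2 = (u - 3/2)*(u + 3/4)*(u + 1)*(u + 4)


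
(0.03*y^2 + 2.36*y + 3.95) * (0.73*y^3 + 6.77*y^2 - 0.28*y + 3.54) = 0.0219*y^5 + 1.9259*y^4 + 18.8523*y^3 + 26.1869*y^2 + 7.2484*y + 13.983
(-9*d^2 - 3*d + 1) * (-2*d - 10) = 18*d^3 + 96*d^2 + 28*d - 10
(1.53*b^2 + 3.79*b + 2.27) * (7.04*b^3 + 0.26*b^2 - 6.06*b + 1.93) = 10.7712*b^5 + 27.0794*b^4 + 7.6944*b^3 - 19.4243*b^2 - 6.4415*b + 4.3811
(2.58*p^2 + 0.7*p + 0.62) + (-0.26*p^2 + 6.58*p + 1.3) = 2.32*p^2 + 7.28*p + 1.92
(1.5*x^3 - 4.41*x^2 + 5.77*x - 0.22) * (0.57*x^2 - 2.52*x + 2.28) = 0.855*x^5 - 6.2937*x^4 + 17.8221*x^3 - 24.7206*x^2 + 13.71*x - 0.5016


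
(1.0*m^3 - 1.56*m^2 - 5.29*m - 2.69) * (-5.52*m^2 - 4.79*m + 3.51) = -5.52*m^5 + 3.8212*m^4 + 40.1832*m^3 + 34.7123*m^2 - 5.6828*m - 9.4419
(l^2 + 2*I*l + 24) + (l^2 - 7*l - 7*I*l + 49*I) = 2*l^2 - 7*l - 5*I*l + 24 + 49*I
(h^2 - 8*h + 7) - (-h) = h^2 - 7*h + 7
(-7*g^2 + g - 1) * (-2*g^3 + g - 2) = 14*g^5 - 2*g^4 - 5*g^3 + 15*g^2 - 3*g + 2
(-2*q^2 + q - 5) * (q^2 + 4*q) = -2*q^4 - 7*q^3 - q^2 - 20*q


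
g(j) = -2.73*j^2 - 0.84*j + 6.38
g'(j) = -5.46*j - 0.84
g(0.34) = 5.78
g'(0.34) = -2.70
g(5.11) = -69.20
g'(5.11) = -28.74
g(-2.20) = -4.99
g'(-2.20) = 11.17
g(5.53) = -81.75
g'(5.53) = -31.03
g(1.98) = -5.99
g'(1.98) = -11.65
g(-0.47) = 6.17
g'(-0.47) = 1.73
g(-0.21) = 6.44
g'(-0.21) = 0.31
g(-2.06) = -3.47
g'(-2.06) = 10.41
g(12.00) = -396.82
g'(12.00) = -66.36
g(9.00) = -222.31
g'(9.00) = -49.98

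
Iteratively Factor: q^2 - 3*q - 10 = (q - 5)*(q + 2)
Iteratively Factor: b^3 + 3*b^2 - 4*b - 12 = (b + 2)*(b^2 + b - 6) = (b + 2)*(b + 3)*(b - 2)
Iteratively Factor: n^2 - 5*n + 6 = (n - 3)*(n - 2)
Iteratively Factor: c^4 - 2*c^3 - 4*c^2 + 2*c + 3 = (c + 1)*(c^3 - 3*c^2 - c + 3) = (c - 1)*(c + 1)*(c^2 - 2*c - 3) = (c - 1)*(c + 1)^2*(c - 3)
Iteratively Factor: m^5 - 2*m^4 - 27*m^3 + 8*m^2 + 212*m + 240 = (m + 2)*(m^4 - 4*m^3 - 19*m^2 + 46*m + 120) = (m + 2)*(m + 3)*(m^3 - 7*m^2 + 2*m + 40) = (m - 4)*(m + 2)*(m + 3)*(m^2 - 3*m - 10) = (m - 5)*(m - 4)*(m + 2)*(m + 3)*(m + 2)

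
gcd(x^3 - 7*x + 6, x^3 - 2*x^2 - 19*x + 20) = x - 1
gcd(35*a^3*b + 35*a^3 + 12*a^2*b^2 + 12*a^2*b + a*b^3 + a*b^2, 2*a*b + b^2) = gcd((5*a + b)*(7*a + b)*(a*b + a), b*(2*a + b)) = 1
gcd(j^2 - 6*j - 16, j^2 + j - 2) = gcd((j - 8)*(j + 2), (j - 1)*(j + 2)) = j + 2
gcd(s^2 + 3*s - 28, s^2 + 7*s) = s + 7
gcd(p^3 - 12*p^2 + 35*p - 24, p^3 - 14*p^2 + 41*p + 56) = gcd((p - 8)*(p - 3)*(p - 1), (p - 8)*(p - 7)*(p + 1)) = p - 8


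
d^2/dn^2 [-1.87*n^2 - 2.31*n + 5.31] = -3.74000000000000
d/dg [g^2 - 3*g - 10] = 2*g - 3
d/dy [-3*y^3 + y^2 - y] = -9*y^2 + 2*y - 1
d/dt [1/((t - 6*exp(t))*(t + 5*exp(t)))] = (-(t - 6*exp(t))*(5*exp(t) + 1) + (t + 5*exp(t))*(6*exp(t) - 1))/((t - 6*exp(t))^2*(t + 5*exp(t))^2)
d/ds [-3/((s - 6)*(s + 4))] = 6*(s - 1)/((s - 6)^2*(s + 4)^2)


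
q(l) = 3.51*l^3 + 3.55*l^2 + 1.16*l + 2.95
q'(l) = 10.53*l^2 + 7.1*l + 1.16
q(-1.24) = 0.28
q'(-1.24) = 8.55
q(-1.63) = -4.71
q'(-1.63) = 17.56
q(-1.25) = 0.19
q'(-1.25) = 8.74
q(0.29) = 3.67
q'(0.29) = 4.10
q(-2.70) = -43.39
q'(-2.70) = 58.75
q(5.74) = 790.38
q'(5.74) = 388.85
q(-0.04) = 2.91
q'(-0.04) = 0.89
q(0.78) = 7.68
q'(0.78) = 13.10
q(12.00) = 6593.35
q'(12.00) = 1602.68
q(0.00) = 2.95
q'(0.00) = 1.16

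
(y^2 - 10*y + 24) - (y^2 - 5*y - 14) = 38 - 5*y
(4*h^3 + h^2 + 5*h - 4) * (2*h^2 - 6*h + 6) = 8*h^5 - 22*h^4 + 28*h^3 - 32*h^2 + 54*h - 24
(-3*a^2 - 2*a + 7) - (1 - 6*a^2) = 3*a^2 - 2*a + 6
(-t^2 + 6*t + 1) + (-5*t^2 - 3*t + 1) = -6*t^2 + 3*t + 2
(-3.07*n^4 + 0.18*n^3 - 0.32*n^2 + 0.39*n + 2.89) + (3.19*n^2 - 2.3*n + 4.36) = -3.07*n^4 + 0.18*n^3 + 2.87*n^2 - 1.91*n + 7.25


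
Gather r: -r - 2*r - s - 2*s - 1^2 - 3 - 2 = -3*r - 3*s - 6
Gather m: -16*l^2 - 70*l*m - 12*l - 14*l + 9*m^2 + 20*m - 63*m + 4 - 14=-16*l^2 - 26*l + 9*m^2 + m*(-70*l - 43) - 10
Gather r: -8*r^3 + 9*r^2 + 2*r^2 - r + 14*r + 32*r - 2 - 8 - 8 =-8*r^3 + 11*r^2 + 45*r - 18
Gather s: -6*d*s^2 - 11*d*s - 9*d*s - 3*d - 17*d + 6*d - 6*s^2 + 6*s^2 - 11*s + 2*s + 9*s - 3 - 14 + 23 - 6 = -6*d*s^2 - 20*d*s - 14*d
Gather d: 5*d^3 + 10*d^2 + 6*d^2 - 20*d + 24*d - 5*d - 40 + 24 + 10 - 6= 5*d^3 + 16*d^2 - d - 12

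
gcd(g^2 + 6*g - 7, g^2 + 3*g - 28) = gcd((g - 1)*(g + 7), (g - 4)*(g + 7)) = g + 7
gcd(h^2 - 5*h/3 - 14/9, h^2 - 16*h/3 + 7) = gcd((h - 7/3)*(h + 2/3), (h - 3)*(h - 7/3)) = h - 7/3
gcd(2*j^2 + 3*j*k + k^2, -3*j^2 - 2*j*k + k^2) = j + k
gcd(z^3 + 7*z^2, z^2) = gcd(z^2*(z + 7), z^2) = z^2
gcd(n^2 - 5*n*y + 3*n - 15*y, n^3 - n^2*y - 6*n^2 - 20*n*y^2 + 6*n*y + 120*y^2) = -n + 5*y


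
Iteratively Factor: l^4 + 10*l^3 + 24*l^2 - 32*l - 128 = (l + 4)*(l^3 + 6*l^2 - 32) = (l + 4)^2*(l^2 + 2*l - 8) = (l - 2)*(l + 4)^2*(l + 4)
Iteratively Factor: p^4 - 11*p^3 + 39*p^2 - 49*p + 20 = (p - 5)*(p^3 - 6*p^2 + 9*p - 4) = (p - 5)*(p - 4)*(p^2 - 2*p + 1) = (p - 5)*(p - 4)*(p - 1)*(p - 1)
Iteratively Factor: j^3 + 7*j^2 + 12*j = (j + 3)*(j^2 + 4*j) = (j + 3)*(j + 4)*(j)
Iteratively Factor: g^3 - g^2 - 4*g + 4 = (g + 2)*(g^2 - 3*g + 2) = (g - 2)*(g + 2)*(g - 1)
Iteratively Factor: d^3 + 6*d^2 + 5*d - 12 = (d + 3)*(d^2 + 3*d - 4) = (d + 3)*(d + 4)*(d - 1)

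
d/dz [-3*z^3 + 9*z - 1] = 9 - 9*z^2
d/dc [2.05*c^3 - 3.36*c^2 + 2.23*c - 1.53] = 6.15*c^2 - 6.72*c + 2.23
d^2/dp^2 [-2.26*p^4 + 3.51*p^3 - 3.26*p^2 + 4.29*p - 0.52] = -27.12*p^2 + 21.06*p - 6.52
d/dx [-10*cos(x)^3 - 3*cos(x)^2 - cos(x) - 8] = (30*cos(x)^2 + 6*cos(x) + 1)*sin(x)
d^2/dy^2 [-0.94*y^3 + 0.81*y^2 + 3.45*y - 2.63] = 1.62 - 5.64*y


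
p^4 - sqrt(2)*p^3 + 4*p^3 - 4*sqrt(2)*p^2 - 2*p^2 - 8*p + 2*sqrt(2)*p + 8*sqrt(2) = (p + 4)*(p - sqrt(2))^2*(p + sqrt(2))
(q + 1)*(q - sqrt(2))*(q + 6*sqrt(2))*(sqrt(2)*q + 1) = sqrt(2)*q^4 + sqrt(2)*q^3 + 11*q^3 - 7*sqrt(2)*q^2 + 11*q^2 - 12*q - 7*sqrt(2)*q - 12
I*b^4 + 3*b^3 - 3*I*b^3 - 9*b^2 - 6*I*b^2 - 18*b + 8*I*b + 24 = (b - 4)*(b + 2)*(b - 3*I)*(I*b - I)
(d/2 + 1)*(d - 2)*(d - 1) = d^3/2 - d^2/2 - 2*d + 2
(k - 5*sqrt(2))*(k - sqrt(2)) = k^2 - 6*sqrt(2)*k + 10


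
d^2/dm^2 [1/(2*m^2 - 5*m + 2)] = 2*(-4*m^2 + 10*m + (4*m - 5)^2 - 4)/(2*m^2 - 5*m + 2)^3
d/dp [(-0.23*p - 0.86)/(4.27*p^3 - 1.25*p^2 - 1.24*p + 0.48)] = (1.9642*p^3 + 10.7291*p^2 - 2.15*p - 1.1768)/(18.2329*p^6 - 10.675*p^5 - 9.0271*p^4 + 7.1992*p^3 + 0.3376*p^2 - 1.1904*p + 0.2304)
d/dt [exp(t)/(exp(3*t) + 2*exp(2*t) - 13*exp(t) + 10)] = 2*(-exp(3*t) - exp(2*t) + 5)*exp(t)/(exp(6*t) + 4*exp(5*t) - 22*exp(4*t) - 32*exp(3*t) + 209*exp(2*t) - 260*exp(t) + 100)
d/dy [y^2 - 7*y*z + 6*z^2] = 2*y - 7*z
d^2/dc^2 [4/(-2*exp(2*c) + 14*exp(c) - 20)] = 2*(-2*(2*exp(c) - 7)^2*exp(c) + (4*exp(c) - 7)*(exp(2*c) - 7*exp(c) + 10))*exp(c)/(exp(2*c) - 7*exp(c) + 10)^3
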